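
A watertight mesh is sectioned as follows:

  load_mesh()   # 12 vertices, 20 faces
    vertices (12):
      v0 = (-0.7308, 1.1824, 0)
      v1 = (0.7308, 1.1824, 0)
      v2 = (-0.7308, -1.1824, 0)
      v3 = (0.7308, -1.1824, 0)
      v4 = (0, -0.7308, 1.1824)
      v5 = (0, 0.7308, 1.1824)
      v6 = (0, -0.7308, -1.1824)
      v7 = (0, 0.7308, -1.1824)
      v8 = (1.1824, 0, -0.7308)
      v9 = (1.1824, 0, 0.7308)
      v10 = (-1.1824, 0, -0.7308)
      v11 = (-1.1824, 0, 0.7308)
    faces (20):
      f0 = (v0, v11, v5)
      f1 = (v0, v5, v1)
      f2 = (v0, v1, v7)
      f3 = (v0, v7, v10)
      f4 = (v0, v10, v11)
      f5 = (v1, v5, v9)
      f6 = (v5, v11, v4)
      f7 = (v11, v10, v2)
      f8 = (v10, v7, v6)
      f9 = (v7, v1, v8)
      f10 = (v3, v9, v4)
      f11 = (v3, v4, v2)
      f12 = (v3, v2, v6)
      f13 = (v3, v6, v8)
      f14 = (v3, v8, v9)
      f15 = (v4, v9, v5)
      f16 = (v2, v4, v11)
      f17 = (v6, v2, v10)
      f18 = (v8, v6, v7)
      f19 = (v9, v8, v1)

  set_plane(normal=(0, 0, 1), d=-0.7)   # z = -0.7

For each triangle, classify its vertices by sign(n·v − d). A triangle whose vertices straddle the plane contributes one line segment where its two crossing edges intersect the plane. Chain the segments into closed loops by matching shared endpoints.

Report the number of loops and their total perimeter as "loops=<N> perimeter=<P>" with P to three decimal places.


loops=1 perimeter=6.300

Straddling triangles (10 of 20):
  (v0,v1,v7) [++-] → (0.298155, 0.915045, -0.7)–(-0.298155, 0.915045, -0.7)  len=0.5963
  (v0,v7,v10) [+--] → (-0.298155, 0.915045, -0.7)–(-1.16337, 0.049833, -0.7)  len=1.2236
  (v0,v10,v11) [+-+] → (-1.16337, 0.049833, -0.7)–(-1.1824, 0, -0.7)  len=0.0533
  (v11,v10,v2) [+-+] → (-1.1824, 0, -0.7)–(-1.16337, -0.049833, -0.7)  len=0.0533
  (v7,v1,v8) [-+-] → (0.298155, 0.915045, -0.7)–(1.16337, 0.049833, -0.7)  len=1.2236
  (v3,v2,v6) [++-] → (-0.298155, -0.915045, -0.7)–(0.298155, -0.915045, -0.7)  len=0.5963
  (v3,v6,v8) [+--] → (0.298155, -0.915045, -0.7)–(1.16337, -0.049833, -0.7)  len=1.2236
  (v3,v8,v9) [+-+] → (1.16337, -0.049833, -0.7)–(1.1824, 0, -0.7)  len=0.0533
  (v6,v2,v10) [-+-] → (-0.298155, -0.915045, -0.7)–(-1.16337, -0.049833, -0.7)  len=1.2236
  (v9,v8,v1) [+-+] → (1.1824, 0, -0.7)–(1.16337, 0.049833, -0.7)  len=0.0533

Chained into 1 loop(s):
  loop 1: 10 segments, perimeter = 6.3004
Total perimeter = 6.300


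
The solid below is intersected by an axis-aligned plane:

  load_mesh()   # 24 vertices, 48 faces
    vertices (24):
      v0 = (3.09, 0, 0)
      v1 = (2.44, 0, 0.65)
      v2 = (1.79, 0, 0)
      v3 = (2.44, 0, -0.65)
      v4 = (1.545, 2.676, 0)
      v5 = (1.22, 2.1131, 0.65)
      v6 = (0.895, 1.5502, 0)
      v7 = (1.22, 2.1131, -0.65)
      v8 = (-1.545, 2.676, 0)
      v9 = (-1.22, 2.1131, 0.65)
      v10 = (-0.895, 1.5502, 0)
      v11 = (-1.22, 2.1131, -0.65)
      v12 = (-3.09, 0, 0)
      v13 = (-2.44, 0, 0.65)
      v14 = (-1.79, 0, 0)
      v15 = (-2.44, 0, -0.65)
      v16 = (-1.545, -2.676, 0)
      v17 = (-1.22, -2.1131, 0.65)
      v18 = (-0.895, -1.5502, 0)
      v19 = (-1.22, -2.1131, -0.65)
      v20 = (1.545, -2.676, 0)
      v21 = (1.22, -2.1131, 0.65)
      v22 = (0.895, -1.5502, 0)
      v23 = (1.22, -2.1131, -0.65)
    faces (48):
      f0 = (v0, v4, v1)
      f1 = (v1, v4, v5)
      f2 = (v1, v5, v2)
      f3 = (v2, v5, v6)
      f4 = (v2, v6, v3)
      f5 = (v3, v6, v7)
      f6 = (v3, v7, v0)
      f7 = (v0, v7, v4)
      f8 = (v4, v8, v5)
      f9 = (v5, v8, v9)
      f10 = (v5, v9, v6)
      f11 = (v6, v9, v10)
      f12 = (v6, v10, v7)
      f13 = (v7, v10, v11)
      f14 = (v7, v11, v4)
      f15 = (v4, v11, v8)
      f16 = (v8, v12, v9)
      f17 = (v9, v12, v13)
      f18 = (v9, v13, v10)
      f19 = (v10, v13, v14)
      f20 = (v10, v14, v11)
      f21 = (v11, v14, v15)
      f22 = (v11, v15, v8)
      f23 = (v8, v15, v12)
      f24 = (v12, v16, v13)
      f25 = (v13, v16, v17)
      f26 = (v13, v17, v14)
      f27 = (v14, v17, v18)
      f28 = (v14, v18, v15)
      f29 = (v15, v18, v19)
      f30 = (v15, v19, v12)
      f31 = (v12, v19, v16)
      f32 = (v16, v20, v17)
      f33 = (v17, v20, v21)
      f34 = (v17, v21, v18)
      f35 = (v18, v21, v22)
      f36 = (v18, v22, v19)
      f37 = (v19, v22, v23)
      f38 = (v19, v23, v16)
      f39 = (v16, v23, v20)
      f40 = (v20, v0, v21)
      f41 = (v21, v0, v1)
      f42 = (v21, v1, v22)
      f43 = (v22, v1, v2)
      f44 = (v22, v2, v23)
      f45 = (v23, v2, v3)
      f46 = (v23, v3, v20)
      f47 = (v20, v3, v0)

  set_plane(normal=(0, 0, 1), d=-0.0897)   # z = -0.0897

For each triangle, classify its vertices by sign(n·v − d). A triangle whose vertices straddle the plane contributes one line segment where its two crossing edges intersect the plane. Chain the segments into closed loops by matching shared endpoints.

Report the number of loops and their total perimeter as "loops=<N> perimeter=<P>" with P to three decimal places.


Straddling triangles (24 of 48):
  (v2,v6,v3) [++-] → (1.10821, 1.33627, -0.0897)–(1.8797, 0, -0.0897)  len=1.5430
  (v3,v6,v7) [-+-] → (1.10821, 1.33627, -0.0897)–(0.93985, 1.62788, -0.0897)  len=0.3367
  (v3,v7,v0) [--+] → (2.83194, 0.291608, -0.0897)–(3.0003, 0, -0.0897)  len=0.3367
  (v0,v7,v4) [+-+] → (2.83194, 0.291608, -0.0897)–(1.50015, 2.59832, -0.0897)  len=2.6636
  (v6,v10,v7) [++-] → (-0.60313, 1.62788, -0.0897)–(0.93985, 1.62788, -0.0897)  len=1.5430
  (v7,v10,v11) [-+-] → (-0.60313, 1.62788, -0.0897)–(-0.93985, 1.62788, -0.0897)  len=0.3367
  (v7,v11,v4) [--+] → (1.16343, 2.59832, -0.0897)–(1.50015, 2.59832, -0.0897)  len=0.3367
  (v4,v11,v8) [+-+] → (1.16343, 2.59832, -0.0897)–(-1.50015, 2.59832, -0.0897)  len=2.6636
  (v10,v14,v11) [++-] → (-1.71134, 0.291608, -0.0897)–(-0.93985, 1.62788, -0.0897)  len=1.5430
  (v11,v14,v15) [-+-] → (-1.71134, 0.291608, -0.0897)–(-1.8797, 0, -0.0897)  len=0.3367
  (v11,v15,v8) [--+] → (-1.66851, 2.30671, -0.0897)–(-1.50015, 2.59832, -0.0897)  len=0.3367
  (v8,v15,v12) [+-+] → (-1.66851, 2.30671, -0.0897)–(-3.0003, 0, -0.0897)  len=2.6636
  (v14,v18,v15) [++-] → (-1.10821, -1.33627, -0.0897)–(-1.8797, 0, -0.0897)  len=1.5430
  (v15,v18,v19) [-+-] → (-1.10821, -1.33627, -0.0897)–(-0.93985, -1.62788, -0.0897)  len=0.3367
  (v15,v19,v12) [--+] → (-2.83194, -0.291608, -0.0897)–(-3.0003, 0, -0.0897)  len=0.3367
  (v12,v19,v16) [+-+] → (-2.83194, -0.291608, -0.0897)–(-1.50015, -2.59832, -0.0897)  len=2.6636
  (v18,v22,v19) [++-] → (0.60313, -1.62788, -0.0897)–(-0.93985, -1.62788, -0.0897)  len=1.5430
  (v19,v22,v23) [-+-] → (0.60313, -1.62788, -0.0897)–(0.93985, -1.62788, -0.0897)  len=0.3367
  (v19,v23,v16) [--+] → (-1.16343, -2.59832, -0.0897)–(-1.50015, -2.59832, -0.0897)  len=0.3367
  (v16,v23,v20) [+-+] → (-1.16343, -2.59832, -0.0897)–(1.50015, -2.59832, -0.0897)  len=2.6636
  (v22,v2,v23) [++-] → (1.71134, -0.291608, -0.0897)–(0.93985, -1.62788, -0.0897)  len=1.5430
  (v23,v2,v3) [-+-] → (1.71134, -0.291608, -0.0897)–(1.8797, 0, -0.0897)  len=0.3367
  (v23,v3,v20) [--+] → (1.66851, -2.30671, -0.0897)–(1.50015, -2.59832, -0.0897)  len=0.3367
  (v20,v3,v0) [+-+] → (1.66851, -2.30671, -0.0897)–(3.0003, 0, -0.0897)  len=2.6636

Chained into 2 loop(s):
  loop 1: 12 segments, perimeter = 11.2782
  loop 2: 12 segments, perimeter = 18.0017
Total perimeter = 29.280

loops=2 perimeter=29.280


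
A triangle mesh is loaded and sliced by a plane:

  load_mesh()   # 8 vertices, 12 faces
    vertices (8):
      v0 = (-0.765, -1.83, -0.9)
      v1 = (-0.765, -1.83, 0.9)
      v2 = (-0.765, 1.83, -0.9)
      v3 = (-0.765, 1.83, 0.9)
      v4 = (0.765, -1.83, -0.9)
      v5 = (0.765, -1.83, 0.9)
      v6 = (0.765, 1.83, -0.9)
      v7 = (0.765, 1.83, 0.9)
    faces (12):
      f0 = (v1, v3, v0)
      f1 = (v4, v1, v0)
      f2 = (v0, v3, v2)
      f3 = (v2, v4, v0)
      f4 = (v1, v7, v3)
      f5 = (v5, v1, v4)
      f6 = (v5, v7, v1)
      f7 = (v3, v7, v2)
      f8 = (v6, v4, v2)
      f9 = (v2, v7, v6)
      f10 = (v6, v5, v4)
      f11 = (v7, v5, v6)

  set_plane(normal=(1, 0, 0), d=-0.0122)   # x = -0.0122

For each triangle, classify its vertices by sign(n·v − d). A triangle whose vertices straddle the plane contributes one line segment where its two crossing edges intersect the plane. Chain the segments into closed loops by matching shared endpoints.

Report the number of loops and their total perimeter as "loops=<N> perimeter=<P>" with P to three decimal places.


loops=1 perimeter=10.920

Straddling triangles (8 of 12):
  (v4,v1,v0) [+--] → (-0.0122, -1.83, 0.0143529)–(-0.0122, -1.83, -0.9)  len=0.9144
  (v2,v4,v0) [-+-] → (-0.0122, 0.0291843, -0.9)–(-0.0122, -1.83, -0.9)  len=1.8592
  (v1,v7,v3) [-+-] → (-0.0122, -0.0291843, 0.9)–(-0.0122, 1.83, 0.9)  len=1.8592
  (v5,v1,v4) [+-+] → (-0.0122, -1.83, 0.9)–(-0.0122, -1.83, 0.0143529)  len=0.8856
  (v5,v7,v1) [++-] → (-0.0122, -0.0291843, 0.9)–(-0.0122, -1.83, 0.9)  len=1.8008
  (v3,v7,v2) [-+-] → (-0.0122, 1.83, 0.9)–(-0.0122, 1.83, -0.0143529)  len=0.9144
  (v6,v4,v2) [++-] → (-0.0122, 0.0291843, -0.9)–(-0.0122, 1.83, -0.9)  len=1.8008
  (v2,v7,v6) [-++] → (-0.0122, 1.83, -0.0143529)–(-0.0122, 1.83, -0.9)  len=0.8856

Chained into 1 loop(s):
  loop 1: 8 segments, perimeter = 10.9200
Total perimeter = 10.920


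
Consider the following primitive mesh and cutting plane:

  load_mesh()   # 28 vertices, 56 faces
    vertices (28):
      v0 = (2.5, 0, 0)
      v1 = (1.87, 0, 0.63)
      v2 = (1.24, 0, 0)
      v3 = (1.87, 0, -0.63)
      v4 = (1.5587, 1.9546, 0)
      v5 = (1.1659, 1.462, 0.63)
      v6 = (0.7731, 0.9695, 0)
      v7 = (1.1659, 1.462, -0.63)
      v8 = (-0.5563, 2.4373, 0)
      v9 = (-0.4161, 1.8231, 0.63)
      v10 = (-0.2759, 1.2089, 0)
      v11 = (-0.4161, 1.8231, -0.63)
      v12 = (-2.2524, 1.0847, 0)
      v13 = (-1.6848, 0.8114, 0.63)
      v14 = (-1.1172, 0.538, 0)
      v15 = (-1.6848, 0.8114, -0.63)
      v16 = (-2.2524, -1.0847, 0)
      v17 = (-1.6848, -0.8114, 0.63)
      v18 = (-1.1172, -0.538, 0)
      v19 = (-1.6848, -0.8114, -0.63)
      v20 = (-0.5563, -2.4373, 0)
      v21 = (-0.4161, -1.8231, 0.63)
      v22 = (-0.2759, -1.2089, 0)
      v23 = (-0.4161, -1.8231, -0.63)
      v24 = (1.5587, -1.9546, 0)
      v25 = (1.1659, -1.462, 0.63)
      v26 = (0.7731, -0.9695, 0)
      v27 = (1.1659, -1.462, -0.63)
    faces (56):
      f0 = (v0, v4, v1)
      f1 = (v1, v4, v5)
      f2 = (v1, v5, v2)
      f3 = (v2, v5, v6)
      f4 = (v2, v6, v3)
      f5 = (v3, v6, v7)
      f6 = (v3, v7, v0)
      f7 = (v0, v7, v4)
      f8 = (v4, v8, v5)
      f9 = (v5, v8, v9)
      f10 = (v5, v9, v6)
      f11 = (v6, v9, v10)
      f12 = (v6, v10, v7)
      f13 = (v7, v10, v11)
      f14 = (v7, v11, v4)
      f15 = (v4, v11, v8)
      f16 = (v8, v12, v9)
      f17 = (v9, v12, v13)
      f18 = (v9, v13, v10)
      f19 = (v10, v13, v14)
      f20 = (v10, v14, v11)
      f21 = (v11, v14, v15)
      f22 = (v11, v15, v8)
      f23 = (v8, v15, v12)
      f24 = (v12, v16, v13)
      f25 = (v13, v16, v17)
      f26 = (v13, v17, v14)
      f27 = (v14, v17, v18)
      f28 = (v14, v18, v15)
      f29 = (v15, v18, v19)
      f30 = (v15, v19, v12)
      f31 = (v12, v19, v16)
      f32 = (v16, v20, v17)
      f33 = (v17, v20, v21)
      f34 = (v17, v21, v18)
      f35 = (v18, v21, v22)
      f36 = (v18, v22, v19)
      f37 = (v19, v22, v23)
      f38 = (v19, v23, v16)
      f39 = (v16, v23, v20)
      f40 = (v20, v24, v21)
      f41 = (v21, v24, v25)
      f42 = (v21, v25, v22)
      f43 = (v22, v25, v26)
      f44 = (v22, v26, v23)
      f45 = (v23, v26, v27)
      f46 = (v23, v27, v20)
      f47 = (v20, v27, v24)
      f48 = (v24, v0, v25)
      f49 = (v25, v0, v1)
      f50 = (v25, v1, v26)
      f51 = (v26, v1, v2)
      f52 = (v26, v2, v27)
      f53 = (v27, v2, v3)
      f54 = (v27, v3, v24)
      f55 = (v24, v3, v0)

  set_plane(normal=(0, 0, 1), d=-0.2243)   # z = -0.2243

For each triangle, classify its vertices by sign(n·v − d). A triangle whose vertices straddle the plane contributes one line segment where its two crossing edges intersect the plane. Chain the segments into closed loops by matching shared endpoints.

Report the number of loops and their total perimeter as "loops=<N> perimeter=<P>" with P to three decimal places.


loops=2 perimeter=22.718

Straddling triangles (28 of 56):
  (v2,v6,v3) [++-] → (1.16363, 0.624327, -0.2243)–(1.4643, 0, -0.2243)  len=0.6930
  (v3,v6,v7) [-+-] → (1.16363, 0.624327, -0.2243)–(0.912949, 1.14485, -0.2243)  len=0.5777
  (v3,v7,v0) [--+] → (2.02502, 0.520518, -0.2243)–(2.2757, 0, -0.2243)  len=0.5777
  (v0,v7,v4) [+-+] → (2.02502, 0.520518, -0.2243)–(1.41885, 1.77922, -0.2243)  len=1.3971
  (v6,v10,v7) [++-] → (0.237427, 1.29901, -0.2243)–(0.912949, 1.14485, -0.2243)  len=0.6929
  (v7,v10,v11) [-+-] → (0.237427, 1.29901, -0.2243)–(-0.325816, 1.42757, -0.2243)  len=0.5777
  (v7,v11,v4) [--+] → (0.855609, 1.90778, -0.2243)–(1.41885, 1.77922, -0.2243)  len=0.5777
  (v4,v11,v8) [+-+] → (0.855609, 1.90778, -0.2243)–(-0.506384, 2.21863, -0.2243)  len=1.3970
  (v10,v14,v11) [++-] → (-0.867586, 0.995536, -0.2243)–(-0.325816, 1.42757, -0.2243)  len=0.6929
  (v11,v14,v15) [-+-] → (-0.867586, 0.995536, -0.2243)–(-1.31928, 0.635339, -0.2243)  len=0.5777
  (v11,v15,v8) [--+] → (-0.958082, 1.85843, -0.2243)–(-0.506384, 2.21863, -0.2243)  len=0.5777
  (v8,v15,v12) [+-+] → (-0.958082, 1.85843, -0.2243)–(-2.05032, 0.987397, -0.2243)  len=1.3970
  (v14,v18,v15) [++-] → (-1.31928, -0.0575708, -0.2243)–(-1.31928, 0.635339, -0.2243)  len=0.6929
  (v15,v18,v19) [-+-] → (-1.31928, -0.0575708, -0.2243)–(-1.31928, -0.635339, -0.2243)  len=0.5778
  (v15,v19,v12) [--+] → (-2.05032, 0.409628, -0.2243)–(-2.05032, 0.987397, -0.2243)  len=0.5778
  (v12,v19,v16) [+-+] → (-2.05032, 0.409628, -0.2243)–(-2.05032, -0.987397, -0.2243)  len=1.3970
  (v18,v22,v19) [++-] → (-0.777513, -1.06738, -0.2243)–(-1.31928, -0.635339, -0.2243)  len=0.6929
  (v19,v22,v23) [-+-] → (-0.777513, -1.06738, -0.2243)–(-0.325816, -1.42757, -0.2243)  len=0.5777
  (v19,v23,v16) [--+] → (-1.59862, -1.34759, -0.2243)–(-2.05032, -0.987397, -0.2243)  len=0.5777
  (v16,v23,v20) [+-+] → (-1.59862, -1.34759, -0.2243)–(-0.506384, -2.21863, -0.2243)  len=1.3970
  (v22,v26,v23) [++-] → (0.349707, -1.27341, -0.2243)–(-0.325816, -1.42757, -0.2243)  len=0.6929
  (v23,v26,v27) [-+-] → (0.349707, -1.27341, -0.2243)–(0.912949, -1.14485, -0.2243)  len=0.5777
  (v23,v27,v20) [--+] → (0.0568579, -2.09006, -0.2243)–(-0.506384, -2.21863, -0.2243)  len=0.5777
  (v20,v27,v24) [+-+] → (0.0568579, -2.09006, -0.2243)–(1.41885, -1.77922, -0.2243)  len=1.3970
  (v26,v2,v27) [++-] → (1.21362, -0.520518, -0.2243)–(0.912949, -1.14485, -0.2243)  len=0.6930
  (v27,v2,v3) [-+-] → (1.21362, -0.520518, -0.2243)–(1.4643, 0, -0.2243)  len=0.5777
  (v27,v3,v24) [--+] → (1.66953, -1.2587, -0.2243)–(1.41885, -1.77922, -0.2243)  len=0.5777
  (v24,v3,v0) [+-+] → (1.66953, -1.2587, -0.2243)–(2.2757, 0, -0.2243)  len=1.3971

Chained into 2 loop(s):
  loop 1: 14 segments, perimeter = 8.8947
  loop 2: 14 segments, perimeter = 13.8234
Total perimeter = 22.718


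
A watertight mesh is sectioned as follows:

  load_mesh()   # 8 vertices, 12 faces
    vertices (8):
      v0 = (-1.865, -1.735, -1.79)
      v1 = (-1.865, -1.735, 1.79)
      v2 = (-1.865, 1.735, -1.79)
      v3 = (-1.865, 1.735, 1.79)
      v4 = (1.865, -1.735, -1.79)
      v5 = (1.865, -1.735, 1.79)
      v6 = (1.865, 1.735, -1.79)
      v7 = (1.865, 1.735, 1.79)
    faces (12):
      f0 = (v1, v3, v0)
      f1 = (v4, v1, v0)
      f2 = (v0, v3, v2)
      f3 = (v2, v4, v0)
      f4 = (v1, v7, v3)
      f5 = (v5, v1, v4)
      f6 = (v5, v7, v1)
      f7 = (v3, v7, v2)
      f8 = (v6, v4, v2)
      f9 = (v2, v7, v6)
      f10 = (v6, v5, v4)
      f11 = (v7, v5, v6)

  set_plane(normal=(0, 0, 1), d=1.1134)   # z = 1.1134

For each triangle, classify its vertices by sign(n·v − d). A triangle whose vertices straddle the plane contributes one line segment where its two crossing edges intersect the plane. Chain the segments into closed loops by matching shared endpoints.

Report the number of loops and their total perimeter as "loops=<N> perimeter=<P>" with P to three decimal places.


loops=1 perimeter=14.400

Straddling triangles (8 of 12):
  (v1,v3,v0) [++-] → (-1.865, 1.07919, 1.1134)–(-1.865, -1.735, 1.1134)  len=2.8142
  (v4,v1,v0) [-+-] → (-1.16005, -1.735, 1.1134)–(-1.865, -1.735, 1.1134)  len=0.7049
  (v0,v3,v2) [-+-] → (-1.865, 1.07919, 1.1134)–(-1.865, 1.735, 1.1134)  len=0.6558
  (v5,v1,v4) [++-] → (-1.16005, -1.735, 1.1134)–(1.865, -1.735, 1.1134)  len=3.0251
  (v3,v7,v2) [++-] → (1.16005, 1.735, 1.1134)–(-1.865, 1.735, 1.1134)  len=3.0251
  (v2,v7,v6) [-+-] → (1.16005, 1.735, 1.1134)–(1.865, 1.735, 1.1134)  len=0.7049
  (v6,v5,v4) [-+-] → (1.865, -1.07919, 1.1134)–(1.865, -1.735, 1.1134)  len=0.6558
  (v7,v5,v6) [++-] → (1.865, -1.07919, 1.1134)–(1.865, 1.735, 1.1134)  len=2.8142

Chained into 1 loop(s):
  loop 1: 8 segments, perimeter = 14.4000
Total perimeter = 14.400


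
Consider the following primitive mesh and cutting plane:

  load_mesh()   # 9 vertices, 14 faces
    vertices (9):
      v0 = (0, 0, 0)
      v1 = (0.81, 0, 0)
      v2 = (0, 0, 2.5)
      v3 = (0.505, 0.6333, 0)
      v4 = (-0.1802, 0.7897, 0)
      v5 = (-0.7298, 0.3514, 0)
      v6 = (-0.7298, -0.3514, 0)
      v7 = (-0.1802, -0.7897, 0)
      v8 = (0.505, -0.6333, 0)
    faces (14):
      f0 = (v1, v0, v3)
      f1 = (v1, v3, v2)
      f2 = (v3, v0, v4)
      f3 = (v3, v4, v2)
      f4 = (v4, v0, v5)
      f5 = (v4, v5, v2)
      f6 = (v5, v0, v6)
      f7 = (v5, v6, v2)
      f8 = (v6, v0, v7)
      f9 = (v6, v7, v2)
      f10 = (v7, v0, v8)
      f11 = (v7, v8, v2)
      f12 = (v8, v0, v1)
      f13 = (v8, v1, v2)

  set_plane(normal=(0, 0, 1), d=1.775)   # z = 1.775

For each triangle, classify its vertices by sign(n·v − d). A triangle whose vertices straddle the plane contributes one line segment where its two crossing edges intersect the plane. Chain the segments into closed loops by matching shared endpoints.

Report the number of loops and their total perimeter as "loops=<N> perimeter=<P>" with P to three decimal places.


loops=1 perimeter=1.427

Straddling triangles (7 of 14):
  (v1,v3,v2) [--+] → (0.14645, 0.183657, 1.775)–(0.2349, 0, 1.775)  len=0.2038
  (v3,v4,v2) [--+] → (-0.052258, 0.229013, 1.775)–(0.14645, 0.183657, 1.775)  len=0.2038
  (v4,v5,v2) [--+] → (-0.211642, 0.101906, 1.775)–(-0.052258, 0.229013, 1.775)  len=0.2039
  (v5,v6,v2) [--+] → (-0.211642, -0.101906, 1.775)–(-0.211642, 0.101906, 1.775)  len=0.2038
  (v6,v7,v2) [--+] → (-0.052258, -0.229013, 1.775)–(-0.211642, -0.101906, 1.775)  len=0.2039
  (v7,v8,v2) [--+] → (0.14645, -0.183657, 1.775)–(-0.052258, -0.229013, 1.775)  len=0.2038
  (v8,v1,v2) [--+] → (0.2349, 0, 1.775)–(0.14645, -0.183657, 1.775)  len=0.2038

Chained into 1 loop(s):
  loop 1: 7 segments, perimeter = 1.4269
Total perimeter = 1.427


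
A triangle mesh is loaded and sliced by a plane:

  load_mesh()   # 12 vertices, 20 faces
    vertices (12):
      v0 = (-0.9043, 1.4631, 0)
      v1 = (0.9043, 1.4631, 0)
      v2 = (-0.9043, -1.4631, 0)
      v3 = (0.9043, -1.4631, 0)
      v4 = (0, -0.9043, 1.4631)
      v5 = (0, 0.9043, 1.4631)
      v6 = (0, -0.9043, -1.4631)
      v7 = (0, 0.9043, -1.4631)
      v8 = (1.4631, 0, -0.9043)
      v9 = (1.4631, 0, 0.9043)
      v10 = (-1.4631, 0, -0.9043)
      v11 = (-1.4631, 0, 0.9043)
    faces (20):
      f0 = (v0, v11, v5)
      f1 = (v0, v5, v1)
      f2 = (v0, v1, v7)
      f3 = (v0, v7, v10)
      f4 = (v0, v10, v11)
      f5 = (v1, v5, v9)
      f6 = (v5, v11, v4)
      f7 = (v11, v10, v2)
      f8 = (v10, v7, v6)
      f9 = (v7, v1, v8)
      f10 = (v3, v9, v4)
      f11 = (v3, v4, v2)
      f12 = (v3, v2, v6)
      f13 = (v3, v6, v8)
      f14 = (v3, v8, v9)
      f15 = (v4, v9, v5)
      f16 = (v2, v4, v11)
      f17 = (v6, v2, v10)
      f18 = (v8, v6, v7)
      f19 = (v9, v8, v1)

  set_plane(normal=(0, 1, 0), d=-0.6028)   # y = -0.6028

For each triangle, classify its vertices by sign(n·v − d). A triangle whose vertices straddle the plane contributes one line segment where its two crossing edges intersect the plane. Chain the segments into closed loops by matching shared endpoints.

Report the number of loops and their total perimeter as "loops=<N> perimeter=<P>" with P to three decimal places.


loops=1 perimeter=8.430

Straddling triangles (10 of 20):
  (v5,v11,v4) [++-] → (-0.487808, -0.6028, 1.27679)–(0, -0.6028, 1.4631)  len=0.5222
  (v11,v10,v2) [++-] → (-1.23287, -0.6028, -0.531727)–(-1.23287, -0.6028, 0.531727)  len=1.0635
  (v10,v7,v6) [++-] → (0, -0.6028, -1.4631)–(-0.487808, -0.6028, -1.27679)  len=0.5222
  (v3,v9,v4) [-+-] → (1.23287, -0.6028, 0.531727)–(0.487808, -0.6028, 1.27679)  len=1.0537
  (v3,v6,v8) [--+] → (0.487808, -0.6028, -1.27679)–(1.23287, -0.6028, -0.531727)  len=1.0537
  (v3,v8,v9) [-++] → (1.23287, -0.6028, -0.531727)–(1.23287, -0.6028, 0.531727)  len=1.0635
  (v4,v9,v5) [-++] → (0.487808, -0.6028, 1.27679)–(0, -0.6028, 1.4631)  len=0.5222
  (v2,v4,v11) [--+] → (-0.487808, -0.6028, 1.27679)–(-1.23287, -0.6028, 0.531727)  len=1.0537
  (v6,v2,v10) [--+] → (-1.23287, -0.6028, -0.531727)–(-0.487808, -0.6028, -1.27679)  len=1.0537
  (v8,v6,v7) [+-+] → (0.487808, -0.6028, -1.27679)–(0, -0.6028, -1.4631)  len=0.5222

Chained into 1 loop(s):
  loop 1: 10 segments, perimeter = 8.4303
Total perimeter = 8.430


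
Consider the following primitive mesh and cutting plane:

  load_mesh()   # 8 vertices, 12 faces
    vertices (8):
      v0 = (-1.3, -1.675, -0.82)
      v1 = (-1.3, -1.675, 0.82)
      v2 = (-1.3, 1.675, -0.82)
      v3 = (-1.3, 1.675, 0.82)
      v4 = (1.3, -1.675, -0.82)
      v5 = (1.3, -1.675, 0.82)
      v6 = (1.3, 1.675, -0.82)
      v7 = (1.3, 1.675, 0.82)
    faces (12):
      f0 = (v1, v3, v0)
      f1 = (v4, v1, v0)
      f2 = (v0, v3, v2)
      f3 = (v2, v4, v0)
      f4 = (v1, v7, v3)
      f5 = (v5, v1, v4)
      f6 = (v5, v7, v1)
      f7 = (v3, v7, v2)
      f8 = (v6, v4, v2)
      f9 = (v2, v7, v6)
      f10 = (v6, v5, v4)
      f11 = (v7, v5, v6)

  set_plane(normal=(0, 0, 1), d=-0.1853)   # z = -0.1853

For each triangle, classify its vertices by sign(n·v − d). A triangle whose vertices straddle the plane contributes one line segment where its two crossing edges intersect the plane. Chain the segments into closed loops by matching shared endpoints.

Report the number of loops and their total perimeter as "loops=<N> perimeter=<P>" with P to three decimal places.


Straddling triangles (8 of 12):
  (v1,v3,v0) [++-] → (-1.3, -0.378509, -0.1853)–(-1.3, -1.675, -0.1853)  len=1.2965
  (v4,v1,v0) [-+-] → (0.293768, -1.675, -0.1853)–(-1.3, -1.675, -0.1853)  len=1.5938
  (v0,v3,v2) [-+-] → (-1.3, -0.378509, -0.1853)–(-1.3, 1.675, -0.1853)  len=2.0535
  (v5,v1,v4) [++-] → (0.293768, -1.675, -0.1853)–(1.3, -1.675, -0.1853)  len=1.0062
  (v3,v7,v2) [++-] → (-0.293768, 1.675, -0.1853)–(-1.3, 1.675, -0.1853)  len=1.0062
  (v2,v7,v6) [-+-] → (-0.293768, 1.675, -0.1853)–(1.3, 1.675, -0.1853)  len=1.5938
  (v6,v5,v4) [-+-] → (1.3, 0.378509, -0.1853)–(1.3, -1.675, -0.1853)  len=2.0535
  (v7,v5,v6) [++-] → (1.3, 0.378509, -0.1853)–(1.3, 1.675, -0.1853)  len=1.2965

Chained into 1 loop(s):
  loop 1: 8 segments, perimeter = 11.9000
Total perimeter = 11.900

loops=1 perimeter=11.900


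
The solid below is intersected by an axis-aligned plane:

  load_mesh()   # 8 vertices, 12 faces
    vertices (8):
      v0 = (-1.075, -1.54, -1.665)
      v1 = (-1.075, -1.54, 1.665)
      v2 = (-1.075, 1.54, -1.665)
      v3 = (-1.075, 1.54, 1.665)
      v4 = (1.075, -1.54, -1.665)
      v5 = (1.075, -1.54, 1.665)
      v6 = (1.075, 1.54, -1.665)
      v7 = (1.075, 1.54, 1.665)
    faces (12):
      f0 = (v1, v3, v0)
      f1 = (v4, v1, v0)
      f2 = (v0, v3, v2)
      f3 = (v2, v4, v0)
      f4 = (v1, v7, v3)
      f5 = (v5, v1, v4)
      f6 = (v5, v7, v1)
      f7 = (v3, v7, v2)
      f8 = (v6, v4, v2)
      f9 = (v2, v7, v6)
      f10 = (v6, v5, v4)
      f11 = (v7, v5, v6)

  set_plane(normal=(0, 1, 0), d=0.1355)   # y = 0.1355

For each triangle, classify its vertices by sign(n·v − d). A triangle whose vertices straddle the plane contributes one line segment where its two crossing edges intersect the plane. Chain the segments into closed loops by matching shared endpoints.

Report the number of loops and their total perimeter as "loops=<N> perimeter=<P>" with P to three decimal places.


loops=1 perimeter=10.960

Straddling triangles (8 of 12):
  (v1,v3,v0) [-+-] → (-1.075, 0.1355, 1.665)–(-1.075, 0.1355, 0.146498)  len=1.5185
  (v0,v3,v2) [-++] → (-1.075, 0.1355, 0.146498)–(-1.075, 0.1355, -1.665)  len=1.8115
  (v2,v4,v0) [+--] → (-0.094586, 0.1355, -1.665)–(-1.075, 0.1355, -1.665)  len=0.9804
  (v1,v7,v3) [-++] → (0.094586, 0.1355, 1.665)–(-1.075, 0.1355, 1.665)  len=1.1696
  (v5,v7,v1) [-+-] → (1.075, 0.1355, 1.665)–(0.094586, 0.1355, 1.665)  len=0.9804
  (v6,v4,v2) [+-+] → (1.075, 0.1355, -1.665)–(-0.094586, 0.1355, -1.665)  len=1.1696
  (v6,v5,v4) [+--] → (1.075, 0.1355, -0.146498)–(1.075, 0.1355, -1.665)  len=1.5185
  (v7,v5,v6) [+-+] → (1.075, 0.1355, 1.665)–(1.075, 0.1355, -0.146498)  len=1.8115

Chained into 1 loop(s):
  loop 1: 8 segments, perimeter = 10.9600
Total perimeter = 10.960


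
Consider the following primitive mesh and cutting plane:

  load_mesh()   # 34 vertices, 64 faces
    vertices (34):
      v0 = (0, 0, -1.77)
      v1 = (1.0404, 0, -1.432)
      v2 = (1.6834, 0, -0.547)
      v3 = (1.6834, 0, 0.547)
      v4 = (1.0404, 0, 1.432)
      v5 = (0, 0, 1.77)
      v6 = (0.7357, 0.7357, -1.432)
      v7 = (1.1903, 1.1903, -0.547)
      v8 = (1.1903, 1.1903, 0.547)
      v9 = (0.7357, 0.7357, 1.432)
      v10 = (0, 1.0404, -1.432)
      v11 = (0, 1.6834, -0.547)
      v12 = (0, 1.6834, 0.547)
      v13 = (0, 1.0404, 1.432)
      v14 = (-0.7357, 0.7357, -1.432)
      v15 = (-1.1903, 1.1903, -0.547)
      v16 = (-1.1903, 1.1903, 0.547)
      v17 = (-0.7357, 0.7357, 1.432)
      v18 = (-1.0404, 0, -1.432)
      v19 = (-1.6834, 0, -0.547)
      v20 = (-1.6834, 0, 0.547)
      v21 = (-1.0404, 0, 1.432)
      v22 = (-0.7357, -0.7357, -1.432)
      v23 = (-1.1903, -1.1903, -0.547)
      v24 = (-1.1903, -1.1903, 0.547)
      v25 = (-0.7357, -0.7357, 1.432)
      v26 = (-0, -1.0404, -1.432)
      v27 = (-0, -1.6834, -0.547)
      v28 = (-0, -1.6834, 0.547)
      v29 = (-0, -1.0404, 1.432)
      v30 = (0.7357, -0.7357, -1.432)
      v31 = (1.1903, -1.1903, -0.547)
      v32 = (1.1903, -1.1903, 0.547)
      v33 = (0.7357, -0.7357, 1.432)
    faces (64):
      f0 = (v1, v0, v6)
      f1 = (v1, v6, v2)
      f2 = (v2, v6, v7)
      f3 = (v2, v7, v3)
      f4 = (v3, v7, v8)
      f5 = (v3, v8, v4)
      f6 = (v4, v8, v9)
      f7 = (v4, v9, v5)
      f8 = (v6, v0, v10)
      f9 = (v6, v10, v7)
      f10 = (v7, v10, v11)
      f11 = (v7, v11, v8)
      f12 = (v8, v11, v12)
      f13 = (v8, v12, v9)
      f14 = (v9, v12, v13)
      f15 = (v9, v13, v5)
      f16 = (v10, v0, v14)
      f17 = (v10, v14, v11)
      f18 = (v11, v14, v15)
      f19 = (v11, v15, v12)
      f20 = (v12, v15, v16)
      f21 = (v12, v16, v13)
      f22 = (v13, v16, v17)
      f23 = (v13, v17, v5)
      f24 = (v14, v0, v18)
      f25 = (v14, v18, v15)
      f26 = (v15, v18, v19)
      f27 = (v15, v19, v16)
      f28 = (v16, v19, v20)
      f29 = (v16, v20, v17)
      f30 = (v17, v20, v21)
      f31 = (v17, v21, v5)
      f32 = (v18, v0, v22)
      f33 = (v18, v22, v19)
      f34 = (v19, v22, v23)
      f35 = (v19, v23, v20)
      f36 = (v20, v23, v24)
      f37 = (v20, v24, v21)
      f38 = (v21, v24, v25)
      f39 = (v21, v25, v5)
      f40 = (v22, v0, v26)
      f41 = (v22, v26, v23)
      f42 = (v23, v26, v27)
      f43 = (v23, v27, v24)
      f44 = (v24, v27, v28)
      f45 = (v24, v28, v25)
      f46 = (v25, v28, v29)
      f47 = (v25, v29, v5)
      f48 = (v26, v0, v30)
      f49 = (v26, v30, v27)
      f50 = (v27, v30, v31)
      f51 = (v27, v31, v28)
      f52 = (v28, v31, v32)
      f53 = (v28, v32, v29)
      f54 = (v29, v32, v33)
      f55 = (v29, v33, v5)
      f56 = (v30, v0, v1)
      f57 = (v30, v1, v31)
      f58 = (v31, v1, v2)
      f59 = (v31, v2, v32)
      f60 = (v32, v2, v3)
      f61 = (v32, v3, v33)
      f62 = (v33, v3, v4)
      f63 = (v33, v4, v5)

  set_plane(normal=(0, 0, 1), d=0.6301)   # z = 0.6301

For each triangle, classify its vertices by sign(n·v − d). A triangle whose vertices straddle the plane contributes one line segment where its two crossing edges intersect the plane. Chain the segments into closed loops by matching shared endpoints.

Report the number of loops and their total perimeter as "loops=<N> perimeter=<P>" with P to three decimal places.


loops=1 perimeter=9.938

Straddling triangles (16 of 64):
  (v3,v8,v4) [--+] → (1.17622, 1.07853, 0.6301)–(1.62302, 0, 0.6301)  len=1.1674
  (v4,v8,v9) [+-+] → (1.17622, 1.07853, 0.6301)–(1.14761, 1.14761, 0.6301)  len=0.0748
  (v8,v12,v9) [--+] → (0.069081, 1.59441, 0.6301)–(1.14761, 1.14761, 0.6301)  len=1.1674
  (v9,v12,v13) [+-+] → (0.069081, 1.59441, 0.6301)–(0, 1.62302, 0.6301)  len=0.0748
  (v12,v16,v13) [--+] → (-1.07853, 1.17622, 0.6301)–(0, 1.62302, 0.6301)  len=1.1674
  (v13,v16,v17) [+-+] → (-1.07853, 1.17622, 0.6301)–(-1.14761, 1.14761, 0.6301)  len=0.0748
  (v16,v20,v17) [--+] → (-1.59441, 0.069081, 0.6301)–(-1.14761, 1.14761, 0.6301)  len=1.1674
  (v17,v20,v21) [+-+] → (-1.59441, 0.069081, 0.6301)–(-1.62302, 0, 0.6301)  len=0.0748
  (v20,v24,v21) [--+] → (-1.17622, -1.07853, 0.6301)–(-1.62302, 0, 0.6301)  len=1.1674
  (v21,v24,v25) [+-+] → (-1.17622, -1.07853, 0.6301)–(-1.14761, -1.14761, 0.6301)  len=0.0748
  (v24,v28,v25) [--+] → (-0.069081, -1.59441, 0.6301)–(-1.14761, -1.14761, 0.6301)  len=1.1674
  (v25,v28,v29) [+-+] → (-0.069081, -1.59441, 0.6301)–(0, -1.62302, 0.6301)  len=0.0748
  (v28,v32,v29) [--+] → (1.07853, -1.17622, 0.6301)–(0, -1.62302, 0.6301)  len=1.1674
  (v29,v32,v33) [+-+] → (1.07853, -1.17622, 0.6301)–(1.14761, -1.14761, 0.6301)  len=0.0748
  (v32,v3,v33) [--+] → (1.59441, -0.069081, 0.6301)–(1.14761, -1.14761, 0.6301)  len=1.1674
  (v33,v3,v4) [+-+] → (1.59441, -0.069081, 0.6301)–(1.62302, 0, 0.6301)  len=0.0748

Chained into 1 loop(s):
  loop 1: 16 segments, perimeter = 9.9375
Total perimeter = 9.938


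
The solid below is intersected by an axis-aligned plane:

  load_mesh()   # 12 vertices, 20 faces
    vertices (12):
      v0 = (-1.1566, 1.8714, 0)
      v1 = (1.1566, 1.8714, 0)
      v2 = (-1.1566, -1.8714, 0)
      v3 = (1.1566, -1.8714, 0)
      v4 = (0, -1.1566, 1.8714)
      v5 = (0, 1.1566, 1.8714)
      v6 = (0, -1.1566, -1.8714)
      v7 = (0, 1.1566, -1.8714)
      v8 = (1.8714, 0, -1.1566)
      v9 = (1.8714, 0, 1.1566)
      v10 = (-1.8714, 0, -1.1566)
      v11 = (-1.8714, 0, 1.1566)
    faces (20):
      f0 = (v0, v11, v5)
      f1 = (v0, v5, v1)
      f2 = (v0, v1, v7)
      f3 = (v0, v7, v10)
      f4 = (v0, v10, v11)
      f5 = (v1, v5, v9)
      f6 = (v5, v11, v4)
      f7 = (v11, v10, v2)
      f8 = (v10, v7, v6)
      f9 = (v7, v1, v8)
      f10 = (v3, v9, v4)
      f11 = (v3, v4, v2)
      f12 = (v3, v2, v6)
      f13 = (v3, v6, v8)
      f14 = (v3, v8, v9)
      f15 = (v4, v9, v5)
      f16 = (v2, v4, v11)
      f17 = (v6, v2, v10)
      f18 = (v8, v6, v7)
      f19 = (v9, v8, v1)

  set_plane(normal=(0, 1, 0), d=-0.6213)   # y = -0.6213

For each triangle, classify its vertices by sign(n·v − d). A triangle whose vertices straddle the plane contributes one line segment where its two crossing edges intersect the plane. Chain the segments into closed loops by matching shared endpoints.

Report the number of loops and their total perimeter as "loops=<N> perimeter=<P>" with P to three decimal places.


loops=1 perimeter=11.143

Straddling triangles (10 of 20):
  (v5,v11,v4) [++-] → (-0.866125, -0.6213, 1.54057)–(0, -0.6213, 1.8714)  len=0.9272
  (v11,v10,v2) [++-] → (-1.63409, -0.6213, -0.772612)–(-1.63409, -0.6213, 0.772612)  len=1.5452
  (v10,v7,v6) [++-] → (0, -0.6213, -1.8714)–(-0.866125, -0.6213, -1.54057)  len=0.9272
  (v3,v9,v4) [-+-] → (1.63409, -0.6213, 0.772612)–(0.866125, -0.6213, 1.54057)  len=1.0861
  (v3,v6,v8) [--+] → (0.866125, -0.6213, -1.54057)–(1.63409, -0.6213, -0.772612)  len=1.0861
  (v3,v8,v9) [-++] → (1.63409, -0.6213, -0.772612)–(1.63409, -0.6213, 0.772612)  len=1.5452
  (v4,v9,v5) [-++] → (0.866125, -0.6213, 1.54057)–(0, -0.6213, 1.8714)  len=0.9272
  (v2,v4,v11) [--+] → (-0.866125, -0.6213, 1.54057)–(-1.63409, -0.6213, 0.772612)  len=1.0861
  (v6,v2,v10) [--+] → (-1.63409, -0.6213, -0.772612)–(-0.866125, -0.6213, -1.54057)  len=1.0861
  (v8,v6,v7) [+-+] → (0.866125, -0.6213, -1.54057)–(0, -0.6213, -1.8714)  len=0.9272

Chained into 1 loop(s):
  loop 1: 10 segments, perimeter = 11.1433
Total perimeter = 11.143


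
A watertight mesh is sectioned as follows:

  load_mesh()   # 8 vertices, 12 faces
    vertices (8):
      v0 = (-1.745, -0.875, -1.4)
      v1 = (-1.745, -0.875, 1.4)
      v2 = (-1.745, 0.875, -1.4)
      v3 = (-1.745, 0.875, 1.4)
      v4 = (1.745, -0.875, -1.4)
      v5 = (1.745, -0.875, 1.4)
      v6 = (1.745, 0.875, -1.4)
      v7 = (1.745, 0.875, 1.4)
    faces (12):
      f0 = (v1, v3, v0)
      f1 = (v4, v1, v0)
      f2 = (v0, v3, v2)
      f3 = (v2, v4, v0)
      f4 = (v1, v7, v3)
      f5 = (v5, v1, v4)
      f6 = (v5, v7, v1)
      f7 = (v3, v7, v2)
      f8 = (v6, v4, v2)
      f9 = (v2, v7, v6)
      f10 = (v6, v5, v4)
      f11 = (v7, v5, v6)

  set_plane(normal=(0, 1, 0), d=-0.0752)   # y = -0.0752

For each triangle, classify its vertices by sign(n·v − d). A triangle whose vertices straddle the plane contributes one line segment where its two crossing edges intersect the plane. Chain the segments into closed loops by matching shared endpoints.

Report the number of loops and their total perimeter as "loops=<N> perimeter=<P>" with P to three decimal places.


Straddling triangles (8 of 12):
  (v1,v3,v0) [-+-] → (-1.745, -0.0752, 1.4)–(-1.745, -0.0752, -0.12032)  len=1.5203
  (v0,v3,v2) [-++] → (-1.745, -0.0752, -0.12032)–(-1.745, -0.0752, -1.4)  len=1.2797
  (v2,v4,v0) [+--] → (0.14997, -0.0752, -1.4)–(-1.745, -0.0752, -1.4)  len=1.8950
  (v1,v7,v3) [-++] → (-0.14997, -0.0752, 1.4)–(-1.745, -0.0752, 1.4)  len=1.5950
  (v5,v7,v1) [-+-] → (1.745, -0.0752, 1.4)–(-0.14997, -0.0752, 1.4)  len=1.8950
  (v6,v4,v2) [+-+] → (1.745, -0.0752, -1.4)–(0.14997, -0.0752, -1.4)  len=1.5950
  (v6,v5,v4) [+--] → (1.745, -0.0752, 0.12032)–(1.745, -0.0752, -1.4)  len=1.5203
  (v7,v5,v6) [+-+] → (1.745, -0.0752, 1.4)–(1.745, -0.0752, 0.12032)  len=1.2797

Chained into 1 loop(s):
  loop 1: 8 segments, perimeter = 12.5800
Total perimeter = 12.580

loops=1 perimeter=12.580


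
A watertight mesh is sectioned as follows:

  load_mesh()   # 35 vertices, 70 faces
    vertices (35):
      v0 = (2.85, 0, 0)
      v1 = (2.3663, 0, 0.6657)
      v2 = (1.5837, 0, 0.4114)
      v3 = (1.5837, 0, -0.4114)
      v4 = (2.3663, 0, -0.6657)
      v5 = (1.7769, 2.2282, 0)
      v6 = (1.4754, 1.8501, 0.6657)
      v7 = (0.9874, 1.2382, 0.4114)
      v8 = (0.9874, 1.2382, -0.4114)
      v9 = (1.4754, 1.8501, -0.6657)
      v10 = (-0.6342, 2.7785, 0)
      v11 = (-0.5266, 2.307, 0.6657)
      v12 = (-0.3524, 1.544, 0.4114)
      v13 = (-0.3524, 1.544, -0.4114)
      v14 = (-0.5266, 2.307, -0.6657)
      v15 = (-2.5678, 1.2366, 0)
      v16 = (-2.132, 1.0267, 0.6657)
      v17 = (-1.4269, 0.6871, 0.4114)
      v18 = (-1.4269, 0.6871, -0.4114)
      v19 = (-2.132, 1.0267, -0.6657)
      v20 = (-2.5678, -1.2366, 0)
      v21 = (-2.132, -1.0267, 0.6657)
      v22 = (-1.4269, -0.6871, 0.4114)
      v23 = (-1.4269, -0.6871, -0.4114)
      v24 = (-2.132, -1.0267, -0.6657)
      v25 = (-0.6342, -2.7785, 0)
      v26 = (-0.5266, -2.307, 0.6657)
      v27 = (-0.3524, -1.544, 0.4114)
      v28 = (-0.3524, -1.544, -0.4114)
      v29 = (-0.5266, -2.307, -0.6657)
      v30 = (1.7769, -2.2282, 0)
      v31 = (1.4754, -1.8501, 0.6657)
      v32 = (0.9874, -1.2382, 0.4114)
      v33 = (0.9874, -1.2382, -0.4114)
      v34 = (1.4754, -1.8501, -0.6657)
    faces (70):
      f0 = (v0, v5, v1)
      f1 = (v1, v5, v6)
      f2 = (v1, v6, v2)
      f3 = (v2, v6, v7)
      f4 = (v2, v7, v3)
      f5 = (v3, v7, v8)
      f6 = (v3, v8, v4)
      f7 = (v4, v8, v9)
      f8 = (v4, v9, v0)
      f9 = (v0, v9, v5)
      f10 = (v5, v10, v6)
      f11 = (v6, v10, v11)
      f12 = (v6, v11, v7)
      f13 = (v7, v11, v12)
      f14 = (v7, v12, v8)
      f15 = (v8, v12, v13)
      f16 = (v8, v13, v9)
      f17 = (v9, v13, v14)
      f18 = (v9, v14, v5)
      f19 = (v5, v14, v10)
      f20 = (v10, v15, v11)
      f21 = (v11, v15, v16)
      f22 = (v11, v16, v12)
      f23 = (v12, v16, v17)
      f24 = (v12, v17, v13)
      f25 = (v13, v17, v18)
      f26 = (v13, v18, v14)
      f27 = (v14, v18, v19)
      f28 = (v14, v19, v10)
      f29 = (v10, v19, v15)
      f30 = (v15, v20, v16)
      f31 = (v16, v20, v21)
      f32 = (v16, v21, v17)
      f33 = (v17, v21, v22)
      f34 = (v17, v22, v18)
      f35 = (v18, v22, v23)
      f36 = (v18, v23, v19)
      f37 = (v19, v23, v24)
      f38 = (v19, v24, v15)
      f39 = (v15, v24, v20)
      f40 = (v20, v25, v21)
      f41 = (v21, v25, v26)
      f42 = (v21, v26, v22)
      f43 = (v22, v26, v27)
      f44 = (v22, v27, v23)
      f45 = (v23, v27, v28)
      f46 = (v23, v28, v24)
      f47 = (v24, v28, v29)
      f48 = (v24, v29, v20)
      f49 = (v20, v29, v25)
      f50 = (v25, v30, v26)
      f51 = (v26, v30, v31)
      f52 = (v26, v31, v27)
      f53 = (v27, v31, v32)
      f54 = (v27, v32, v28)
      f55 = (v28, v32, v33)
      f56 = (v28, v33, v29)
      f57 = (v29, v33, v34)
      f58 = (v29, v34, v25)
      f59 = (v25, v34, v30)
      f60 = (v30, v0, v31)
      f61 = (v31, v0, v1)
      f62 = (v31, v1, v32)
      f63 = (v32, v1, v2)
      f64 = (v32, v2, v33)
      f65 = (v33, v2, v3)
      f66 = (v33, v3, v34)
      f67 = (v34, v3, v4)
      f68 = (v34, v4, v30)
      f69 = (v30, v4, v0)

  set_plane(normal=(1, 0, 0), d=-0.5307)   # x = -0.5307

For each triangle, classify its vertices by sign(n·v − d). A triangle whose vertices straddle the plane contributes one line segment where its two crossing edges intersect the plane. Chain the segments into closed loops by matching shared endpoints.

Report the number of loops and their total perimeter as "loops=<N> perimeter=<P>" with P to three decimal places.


Straddling triangles (24 of 70):
  (v5,v10,v6) [+-+] → (-0.5307, 2.75488, 0)–(-0.5307, 2.73295, 0.0326602)  len=0.0393
  (v6,v10,v11) [+-+] → (-0.5307, 2.73295, 0.0326602)–(-0.5307, 2.32497, 0.640334)  len=0.7319
  (v5,v14,v10) [++-] → (-0.5307, 2.32497, -0.640334)–(-0.5307, 2.75488, 0)  len=0.7713
  (v10,v15,v11) [--+] → (-0.5307, 2.30485, 0.664363)–(-0.5307, 2.32497, 0.640334)  len=0.0313
  (v11,v15,v16) [+--] → (-0.5307, 2.30485, 0.664363)–(-0.5307, 2.30373, 0.6657)  len=0.0017
  (v11,v16,v12) [+-+] → (-0.5307, 2.30373, 0.6657)–(-0.5307, 1.49217, 0.436879)  len=0.8432
  (v12,v16,v17) [+--] → (-0.5307, 1.49217, 0.436879)–(-0.5307, 1.40181, 0.4114)  len=0.0939
  (v12,v17,v13) [+-+] → (-0.5307, 1.40181, 0.4114)–(-0.5307, 1.40181, -0.274867)  len=0.6863
  (v13,v17,v18) [+--] → (-0.5307, 1.40181, -0.274867)–(-0.5307, 1.40181, -0.4114)  len=0.1365
  (v13,v18,v14) [+-+] → (-0.5307, 1.40181, -0.4114)–(-0.5307, 2.29962, -0.664542)  len=0.9328
  (v14,v18,v19) [+--] → (-0.5307, 2.29962, -0.664542)–(-0.5307, 2.30373, -0.6657)  len=0.0043
  (v14,v19,v10) [+--] → (-0.5307, 2.30373, -0.6657)–(-0.5307, 2.32497, -0.640334)  len=0.0331
  (v21,v25,v26) [--+] → (-0.5307, -2.32497, 0.640334)–(-0.5307, -2.30373, 0.6657)  len=0.0331
  (v21,v26,v22) [-+-] → (-0.5307, -2.30373, 0.6657)–(-0.5307, -2.29962, 0.664542)  len=0.0043
  (v22,v26,v27) [-++] → (-0.5307, -2.29962, 0.664542)–(-0.5307, -1.40181, 0.4114)  len=0.9328
  (v22,v27,v23) [-+-] → (-0.5307, -1.40181, 0.4114)–(-0.5307, -1.40181, 0.274867)  len=0.1365
  (v23,v27,v28) [-++] → (-0.5307, -1.40181, 0.274867)–(-0.5307, -1.40181, -0.4114)  len=0.6863
  (v23,v28,v24) [-+-] → (-0.5307, -1.40181, -0.4114)–(-0.5307, -1.49217, -0.436879)  len=0.0939
  (v24,v28,v29) [-++] → (-0.5307, -1.49217, -0.436879)–(-0.5307, -2.30373, -0.6657)  len=0.8432
  (v24,v29,v20) [-+-] → (-0.5307, -2.30373, -0.6657)–(-0.5307, -2.30485, -0.664363)  len=0.0017
  (v20,v29,v25) [-+-] → (-0.5307, -2.30485, -0.664363)–(-0.5307, -2.32497, -0.640334)  len=0.0313
  (v25,v30,v26) [-++] → (-0.5307, -2.75488, 0)–(-0.5307, -2.32497, 0.640334)  len=0.7713
  (v29,v34,v25) [++-] → (-0.5307, -2.73295, -0.0326602)–(-0.5307, -2.32497, -0.640334)  len=0.7319
  (v25,v34,v30) [-++] → (-0.5307, -2.73295, -0.0326602)–(-0.5307, -2.75488, 0)  len=0.0393

Chained into 2 loop(s):
  loop 1: 12 segments, perimeter = 4.3057
  loop 2: 12 segments, perimeter = 4.3057
Total perimeter = 8.611

loops=2 perimeter=8.611
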